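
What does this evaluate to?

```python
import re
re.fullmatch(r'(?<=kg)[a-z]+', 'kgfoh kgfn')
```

The lookaround is zero-width — it requires the adjacent text to match without consuming it, so the asserted text isn't part of the match.
`re.fullmatch` requires the pattern to consume the entire string.
Here there's no way to consume every character, so the call returns None.

None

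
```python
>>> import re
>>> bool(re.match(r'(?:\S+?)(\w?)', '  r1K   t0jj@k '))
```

The pattern matches one or more of a non-whitespace character (lazy) (non-capturing group); then optionally a word character (captured).
With `match`, the pattern is implicitly anchored at the beginning.
Here the pattern fails at index 0, so the call returns None, and `bool(None)` is False.

False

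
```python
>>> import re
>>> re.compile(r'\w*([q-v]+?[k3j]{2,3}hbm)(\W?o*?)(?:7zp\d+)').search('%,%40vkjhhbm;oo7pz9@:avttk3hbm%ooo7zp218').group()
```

'avttk3hbm%ooo7zp218'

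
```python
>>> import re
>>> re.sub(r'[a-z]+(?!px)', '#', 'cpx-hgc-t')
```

'#-#-#'

Because the assertion is negative and zero-width, positions next to the forbidden text are skipped.
Matches: at [0:3] → 'cpx'; at [4:7] → 'hgc'; at [8:9] → 't'.
Each match is replaced by '#'.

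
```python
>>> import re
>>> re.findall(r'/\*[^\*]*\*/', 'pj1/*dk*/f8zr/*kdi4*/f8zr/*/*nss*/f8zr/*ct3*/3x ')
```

['/*dk*/', '/*kdi4*/', '/*nss*/', '/*ct3*/']

Walking the string: at [3:9] → '/*dk*/'; at [13:21] → '/*kdi4*/'; at [27:34] → '/*nss*/'; at [38:45] → '/*ct3*/'.
With no groups in the pattern, `findall` gives back each whole match — 4 here.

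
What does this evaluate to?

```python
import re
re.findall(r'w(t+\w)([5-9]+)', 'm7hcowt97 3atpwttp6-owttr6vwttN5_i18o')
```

[('t9', '7'), ('ttp', '6'), ('ttr', '6'), ('ttN', '5')]

Pattern: a literal 'w'; then one or more of the literal 't', then a word character (captured); then one or more of a character in [5-9] (captured).
Walking the string: at [5:9] match 'wt97', groups = ('t9', '7'); at [14:19] match 'wttp6', groups = ('ttp', '6'); at [21:26] match 'wttr6', groups = ('ttr', '6'); at [27:32] match 'wttN5', groups = ('ttN', '5').
With 2 capturing groups, `findall` returns a 2-tuple per match.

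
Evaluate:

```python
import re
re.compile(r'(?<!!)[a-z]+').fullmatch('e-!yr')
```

`(?!…)`/`(?<!…)` only lets a position through if the neighbouring text does NOT match; no characters are consumed.
For `fullmatch`, every character of the input must be accounted for by the pattern.
Here the string isn't matched end-to-end, so the call returns None.

None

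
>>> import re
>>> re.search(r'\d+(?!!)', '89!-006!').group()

`(?!…)`/`(?<!…)` only lets a position through if the neighbouring text does NOT match; no characters are consumed.
`re.search` scans for the first position where the pattern succeeds.
The match spans [0:1] → '8'.

'8'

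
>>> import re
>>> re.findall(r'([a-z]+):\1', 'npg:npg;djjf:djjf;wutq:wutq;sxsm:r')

A backreference is literal: `\1` must see the identical characters the first group matched.
Walking the string: at [0:7] match 'npg:npg', group 1 = 'npg'; at [8:17] match 'djjf:djjf', group 1 = 'djjf'; at [18:27] match 'wutq:wutq', group 1 = 'wutq'.
`findall` collects group 1 from each match (3 total).

['npg', 'djjf', 'wutq']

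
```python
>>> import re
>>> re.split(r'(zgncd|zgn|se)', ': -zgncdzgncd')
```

Branches in `(...|...)` are attempted left-to-right; the first branch that allows the whole pattern to succeed is taken.
Matches to split on: at [3:8] → 'zgncd'; at [8:13] → 'zgncd'.
Because the pattern has a capturing group, `split` also inserts each captured text between the pieces.

[': -', 'zgncd', '', 'zgncd', '']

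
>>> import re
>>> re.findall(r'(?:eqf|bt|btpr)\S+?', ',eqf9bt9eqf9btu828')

['eqf9', 'bt9', 'eqf9', 'btu']

No capturing groups, so `findall` returns the 4 full match strings.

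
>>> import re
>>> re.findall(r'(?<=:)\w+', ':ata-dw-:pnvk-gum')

The `(?=…)`/`(?<=…)` assertion just peeks at neighbouring text; it doesn't advance the match position.
Scanning left to right: at [1:4] → 'ata'; at [9:13] → 'pnvk'.
With no groups in the pattern, `findall` gives back each whole match — 2 here.

['ata', 'pnvk']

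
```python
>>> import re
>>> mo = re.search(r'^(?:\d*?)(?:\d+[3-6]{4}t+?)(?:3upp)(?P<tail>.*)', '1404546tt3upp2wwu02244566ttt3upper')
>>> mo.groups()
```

The match spans [0:34] → '1404546tt3upp2wwu02244566ttt3upper'.
Captured: group 1 = '2wwu02244566ttt3upper'.

('2wwu02244566ttt3upper',)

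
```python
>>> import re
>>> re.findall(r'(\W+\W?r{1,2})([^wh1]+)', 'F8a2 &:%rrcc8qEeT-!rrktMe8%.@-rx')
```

[(' &:%rr', 'cc8qEeT-!rrktMe8%.@-rx')]

The pattern matches one or more of a non-word character, then optionally a non-word character, then 1 to 2 of the literal 'r' (captured); then one or more of any character except [wh1] (captured).
Walking the string: at [4:32] match ' &:%rrcc8qEeT-!rrktMe8%.@-rx', groups = (' &:%rr', 'cc8qEeT-!rrktMe8%.@-rx').
`findall` packs the 2 group values into a tuple for every match.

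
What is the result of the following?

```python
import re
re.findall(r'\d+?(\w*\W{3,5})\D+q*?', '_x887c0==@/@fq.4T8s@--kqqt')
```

A `+?`/`*?`/`{m,n}?` starts at its minimum and grows only as far as needed for what follows to match.
With a single group, `findall` returns only what that group captured — 2 items.

['87c0==@/@', 'T8s@--']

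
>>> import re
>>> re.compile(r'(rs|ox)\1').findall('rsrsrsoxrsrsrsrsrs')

['rs', 'rs', 'rs']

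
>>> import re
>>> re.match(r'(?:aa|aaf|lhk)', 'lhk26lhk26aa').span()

(0, 3)

`match` is anchored at position 0; if the pattern doesn't fit there, it returns None.
The match spans [0:3] → 'lhk'.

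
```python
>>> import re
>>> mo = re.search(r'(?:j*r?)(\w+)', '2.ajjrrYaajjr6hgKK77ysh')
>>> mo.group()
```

'2'

This matches zero or more of the literal 'j', then optionally the literal 'r' (non-capturing group); then one or more of a word character (captured).
`search` walks the string left to right and returns the first match it finds.
The match spans [0:1] → '2'.
Captured: group 1 = '2'.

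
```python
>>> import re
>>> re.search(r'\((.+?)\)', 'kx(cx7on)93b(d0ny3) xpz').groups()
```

('cx7on',)

The `?` after the quantifier makes it lazy — it takes as little as possible before letting the rest of the pattern try.
Unlike `match`, `search` isn't anchored — it looks for the pattern anywhere in the string.
The match spans [2:9] → '(cx7on)'.
Captured: group 1 = 'cx7on'.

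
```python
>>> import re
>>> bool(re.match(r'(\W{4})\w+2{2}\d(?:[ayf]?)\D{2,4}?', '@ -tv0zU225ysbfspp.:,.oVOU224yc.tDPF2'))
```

False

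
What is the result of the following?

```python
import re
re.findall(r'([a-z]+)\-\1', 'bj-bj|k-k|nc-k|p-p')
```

['bj', 'k', 'p']

A backreference is literal: `\1` must see the identical characters the first group matched.
With a single group, `findall` returns only what that group captured — 3 items.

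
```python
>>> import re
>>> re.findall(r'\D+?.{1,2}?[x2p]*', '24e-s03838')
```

['e-', 's0']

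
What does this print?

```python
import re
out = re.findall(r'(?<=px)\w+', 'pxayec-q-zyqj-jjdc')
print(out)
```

Because the assertion is zero-width, the text it checks is not consumed and won't appear in the result.
Matches: at [2:6] → 'ayec'.
With no groups in the pattern, `findall` gives back each whole match — 1 here.

['ayec']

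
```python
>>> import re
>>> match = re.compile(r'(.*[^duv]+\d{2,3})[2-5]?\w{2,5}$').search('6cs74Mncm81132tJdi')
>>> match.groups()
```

The match spans [0:18] → '6cs74Mncm81132tJdi'.
Captured: group 1 = '6cs74Mncm81132'.

('6cs74Mncm81132',)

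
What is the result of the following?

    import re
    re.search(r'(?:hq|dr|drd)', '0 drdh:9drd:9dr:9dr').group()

'dr'

The regex engine tests alternatives in the order written; an earlier branch that matches wins even if a later one would match more.
`re.search` tries every starting position until one works.
The match spans [2:4] → 'dr'.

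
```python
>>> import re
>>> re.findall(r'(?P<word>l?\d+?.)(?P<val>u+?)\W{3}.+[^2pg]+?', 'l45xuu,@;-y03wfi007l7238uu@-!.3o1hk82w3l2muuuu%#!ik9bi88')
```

[('l45x', 'uu')]

Pattern: optionally the literal 'l', then one or more of a digit (lazy), then any character (captured as 'word'); then one or more of a literal 'u' (lazy) (captured as 'val'); then exactly 3 of a non-word character, then one or more of any character, then one or more of any character except [2pg] (lazy).
Matches: at [0:56] match 'l45xuu,@;-y03wfi007l7238uu@-!.3o1hk82w3l2muuuu%#!ik9bi88', groups = ('l45x', 'uu').
2 groups means the one result is a tuple of 2 captured strings — 1 here.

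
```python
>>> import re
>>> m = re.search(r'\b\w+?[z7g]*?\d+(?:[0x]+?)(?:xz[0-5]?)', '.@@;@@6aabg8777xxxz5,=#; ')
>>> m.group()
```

'6aabg8777xxxz5'

This matches a word boundary (`\b`, zero-width); then one or more of a word character (lazy), then zero or more of one of [z7g] (lazy), then one or more of a digit; then one or more of one of [0x] (lazy) (non-capturing group); then the literal 'xz', then optionally a character in [0-5] (non-capturing group).
The match spans [6:20] → '6aabg8777xxxz5'.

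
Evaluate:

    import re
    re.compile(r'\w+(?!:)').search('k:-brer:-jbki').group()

'bre'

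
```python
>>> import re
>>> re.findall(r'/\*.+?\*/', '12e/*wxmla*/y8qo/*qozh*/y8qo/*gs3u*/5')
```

Because the quantifier is non-greedy, it stops expanding at the earliest point where the rest of the pattern can succeed.
Scanning left to right: at [3:12] → '/*wxmla*/'; at [16:24] → '/*qozh*/'; at [28:36] → '/*gs3u*/'.
With no groups in the pattern, `findall` gives back each whole match — 3 here.

['/*wxmla*/', '/*qozh*/', '/*gs3u*/']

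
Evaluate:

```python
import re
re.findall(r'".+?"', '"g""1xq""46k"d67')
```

The `?` after the quantifier makes it lazy — it takes as little as possible before letting the rest of the pattern try.
Matches: at [0:3] → '"g"'; at [3:8] → '"1xq"'; at [8:13] → '"46k"'.
`findall` yields the raw match text (3 of them) because the pattern has no groups.

['"g"', '"1xq"', '"46k"']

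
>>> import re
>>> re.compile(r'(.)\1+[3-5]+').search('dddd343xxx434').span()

(0, 7)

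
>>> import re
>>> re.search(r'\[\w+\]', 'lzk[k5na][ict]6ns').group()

'[k5na]'

Unlike `match`, `search` isn't anchored — it looks for the pattern anywhere in the string.
The match spans [3:9] → '[k5na]'.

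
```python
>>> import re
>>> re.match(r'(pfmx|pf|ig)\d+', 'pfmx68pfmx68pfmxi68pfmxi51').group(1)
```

The match spans [0:6] → 'pfmx68'.
Captured: group 1 = 'pfmx'.

'pfmx'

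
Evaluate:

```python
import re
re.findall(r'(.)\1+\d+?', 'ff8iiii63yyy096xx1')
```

['f', 'i', 'y', 'x']

After group 1 captures some text, `\1` only succeeds where that same text appears again.
Matches: at [0:3] match 'ff8', group 1 = 'f'; at [3:8] match 'iiii6', group 1 = 'i'; at [9:13] match 'yyy0', group 1 = 'y'; at [15:18] match 'xx1', group 1 = 'x'.
One capturing group, so `findall` returns just the captured substring from each match — 4 in all.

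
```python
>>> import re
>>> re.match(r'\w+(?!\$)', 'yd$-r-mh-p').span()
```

(0, 1)

`(?!…)`/`(?<!…)` only lets a position through if the neighbouring text does NOT match; no characters are consumed.
`match` is anchored at position 0; if the pattern doesn't fit there, it returns None.
The match spans [0:1] → 'y'.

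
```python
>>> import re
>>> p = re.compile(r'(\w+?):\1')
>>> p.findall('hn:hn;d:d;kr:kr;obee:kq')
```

`\1` is not a pattern — it's the concrete string captured by group 1, re-applied verbatim.
Matches: at [0:5] match 'hn:hn', group 1 = 'hn'; at [6:9] match 'd:d', group 1 = 'd'; at [10:15] match 'kr:kr', group 1 = 'kr'.
One capturing group, so `findall` returns just the captured substring from each match — 3 in all.

['hn', 'd', 'kr']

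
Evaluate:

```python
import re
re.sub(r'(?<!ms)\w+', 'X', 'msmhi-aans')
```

The negative lookaround is zero-width — it rules out positions where the adjacent text would match, without consuming anything.
Every occurrence is swapped for 'X'.

'X-X'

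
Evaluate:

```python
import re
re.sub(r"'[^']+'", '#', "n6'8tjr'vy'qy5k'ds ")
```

`sub` substitutes '#' at each match site.

'n6#vy#ds '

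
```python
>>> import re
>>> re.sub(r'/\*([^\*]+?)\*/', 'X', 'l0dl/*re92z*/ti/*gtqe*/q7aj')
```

Each match is replaced by 'X'.

'l0dlXtiXq7aj'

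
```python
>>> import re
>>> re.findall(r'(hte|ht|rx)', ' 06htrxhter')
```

['ht', 'rx', 'hte']

Alternation isn't longest-match — the leftmost alternative that fits at this position is chosen.
Walking the string: at [3:5] match 'ht', group 1 = 'ht'; at [5:7] match 'rx', group 1 = 'rx'; at [7:10] match 'hte', group 1 = 'hte'.
One capturing group, so `findall` returns just the captured substring from each match — 3 in all.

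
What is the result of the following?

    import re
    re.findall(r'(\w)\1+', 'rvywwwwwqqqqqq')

['w', 'q']

The backreference `\1` re-matches whatever the first group consumed, character for character.
With a single group, `findall` returns only what that group captured — 2 items.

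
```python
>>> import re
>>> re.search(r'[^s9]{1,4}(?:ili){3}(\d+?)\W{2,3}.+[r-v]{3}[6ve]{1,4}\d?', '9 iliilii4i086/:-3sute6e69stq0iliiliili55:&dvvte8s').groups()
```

('55',)

The match spans [27:49] → 'tq0iliiliili55:&dvvte8'.
Captured: group 1 = '55'.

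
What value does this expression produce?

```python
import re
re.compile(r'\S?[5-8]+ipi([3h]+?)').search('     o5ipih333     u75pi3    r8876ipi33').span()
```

(5, 11)

Pattern: optionally a non-whitespace character; then one or more of a character in [5-8], then the literal 'ipi'; then one or more of one of [3h] (lazy) (captured).
The `?` after the quantifier makes it lazy — it takes as little as possible before letting the rest of the pattern try.
`re.search` scans for the first position where the pattern succeeds.
The match spans [5:11] → 'o5ipih'.
Captured: group 1 = 'h'.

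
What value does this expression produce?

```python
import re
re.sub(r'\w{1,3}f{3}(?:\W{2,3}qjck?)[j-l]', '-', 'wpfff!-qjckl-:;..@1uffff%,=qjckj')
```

'--:;..@-'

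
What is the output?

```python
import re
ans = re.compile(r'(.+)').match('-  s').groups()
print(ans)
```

('-  s',)

The match spans [0:4] → '-  s'.
Captured: group 1 = '-  s'.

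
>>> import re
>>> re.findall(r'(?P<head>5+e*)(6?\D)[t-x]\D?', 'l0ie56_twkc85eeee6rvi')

[('5', '6_'), ('5eeee', '6r')]

Pattern: one or more of the literal '5', then zero or more of a literal 'e' (captured as 'head'); then optionally the literal '6', then a non-digit (captured); then a character in [t-x], then optionally a non-digit.
Multiple groups make `findall` return tuples — one 2-tuple for each match.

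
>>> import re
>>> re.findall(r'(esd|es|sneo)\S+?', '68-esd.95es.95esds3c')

['esd', 'es', 'esd']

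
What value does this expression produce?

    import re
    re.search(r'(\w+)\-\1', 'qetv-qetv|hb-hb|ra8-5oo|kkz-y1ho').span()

After group 1 captures some text, `\1` only succeeds where that same text appears again.
`search` walks the string left to right and returns the first match it finds.
The match spans [0:9] → 'qetv-qetv'.
Captured: group 1 = 'qetv'.

(0, 9)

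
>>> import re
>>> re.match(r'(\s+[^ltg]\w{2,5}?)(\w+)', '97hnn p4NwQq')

Pattern: one or more of whitespace, then any character except [ltg], then 2 to 5 of a word character (lazy) (captured); then one or more of a word character (captured).
`match` is anchored at position 0; if the pattern doesn't fit there, it returns None.
Here the pattern fails at index 0, so the call returns None.

None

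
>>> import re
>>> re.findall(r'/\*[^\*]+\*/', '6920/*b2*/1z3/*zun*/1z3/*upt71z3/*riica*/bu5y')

Since nothing is captured, `findall` lists the 3 matched substrings directly.

['/*b2*/', '/*zun*/', '/*riica*/']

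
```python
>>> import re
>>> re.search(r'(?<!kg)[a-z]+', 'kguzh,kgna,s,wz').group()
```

'kguzh'

A negative assertion filters positions out without eating any characters.
`re.search` tries every starting position until one works.
The match spans [0:5] → 'kguzh'.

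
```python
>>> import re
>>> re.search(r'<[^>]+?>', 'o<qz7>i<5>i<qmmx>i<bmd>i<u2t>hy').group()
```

'<qz7>'

The match spans [1:6] → '<qz7>'.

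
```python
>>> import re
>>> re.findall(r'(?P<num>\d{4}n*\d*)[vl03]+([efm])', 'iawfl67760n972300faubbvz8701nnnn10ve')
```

The pattern matches exactly 4 of a digit, then zero or more of a literal 'n', then zero or more of a digit (captured as 'num'); then one or more of one of [vl03]; then one of [efm] (captured).
Scanning left to right: at [6:18] match '7760n972300f', groups = ('7760n97230', 'f'); at [24:36] match '8701nnnn10ve', groups = ('8701nnnn10', 'e').
With 2 capturing groups, `findall` returns a 2-tuple per match.

[('7760n97230', 'f'), ('8701nnnn10', 'e')]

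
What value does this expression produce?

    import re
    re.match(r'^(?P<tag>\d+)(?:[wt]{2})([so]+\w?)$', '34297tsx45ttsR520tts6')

None

`match` is anchored at position 0; if the pattern doesn't fit there, it returns None.
Here position 0 doesn't satisfy it, so the call returns None.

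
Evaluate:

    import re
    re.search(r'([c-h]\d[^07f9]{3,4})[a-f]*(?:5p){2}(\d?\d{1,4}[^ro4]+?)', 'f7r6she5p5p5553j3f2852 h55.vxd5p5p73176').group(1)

'f7r6sh'

The match spans [0:16] → 'f7r6she5p5p5553j'.
Captured: group 1 = 'f7r6sh', group 2 = '5553j'.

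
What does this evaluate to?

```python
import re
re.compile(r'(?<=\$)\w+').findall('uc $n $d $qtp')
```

The `(?=…)`/`(?<=…)` assertion just peeks at neighbouring text; it doesn't advance the match position.
Walking the string: at [4:5] → 'n'; at [7:8] → 'd'; at [10:13] → 'qtp'.
`findall` yields the raw match text (3 of them) because the pattern has no groups.

['n', 'd', 'qtp']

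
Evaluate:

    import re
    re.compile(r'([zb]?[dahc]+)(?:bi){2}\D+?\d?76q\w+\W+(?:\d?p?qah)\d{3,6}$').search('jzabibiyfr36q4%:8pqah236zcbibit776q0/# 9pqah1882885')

Here the pattern never matches, so the call returns None.

None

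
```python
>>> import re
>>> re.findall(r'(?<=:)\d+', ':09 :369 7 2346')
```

Because the assertion is zero-width, the text it checks is not consumed and won't appear in the result.
Matches: at [1:3] → '09'; at [5:8] → '369'.
`findall` yields the raw match text (2 of them) because the pattern has no groups.

['09', '369']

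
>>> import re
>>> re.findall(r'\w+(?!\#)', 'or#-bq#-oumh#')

['o', 'b', 'oum']

The negative lookahead/lookbehind blocks any match where the forbidden context is present.
Since nothing is captured, `findall` lists the 3 matched substrings directly.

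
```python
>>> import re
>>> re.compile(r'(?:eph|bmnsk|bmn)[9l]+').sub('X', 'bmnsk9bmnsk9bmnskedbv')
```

'XXbmnskedbv'

Matches: at [0:6] → 'bmnsk9'; at [6:12] → 'bmnsk9'.
Every occurrence is swapped for 'X'.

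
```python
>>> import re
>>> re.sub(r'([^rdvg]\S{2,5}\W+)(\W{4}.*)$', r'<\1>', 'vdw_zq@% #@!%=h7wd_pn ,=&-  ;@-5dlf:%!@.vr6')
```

'vd<w_zq@% #>'

This matches any character except [rdvg], then 2 to 5 of a non-whitespace character, then one or more of a non-word character (captured); then exactly 4 of a non-word character, then zero or more of any character (captured); then anchored at the end.
Each match is replaced using the text its own group 1 captured.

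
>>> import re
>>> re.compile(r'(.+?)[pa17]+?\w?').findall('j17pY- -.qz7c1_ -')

['j', 'pY- -.qz']

Because there's exactly one group, `findall` drops the full match and keeps group 1 from each hit.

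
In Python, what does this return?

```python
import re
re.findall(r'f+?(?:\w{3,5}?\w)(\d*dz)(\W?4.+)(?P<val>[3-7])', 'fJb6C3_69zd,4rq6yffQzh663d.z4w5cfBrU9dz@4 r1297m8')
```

[('dz', '@4 r129', '7')]

The pattern matches one or more of a literal 'f' (lazy); then 3 to 5 of a word character (lazy), then a word character (non-capturing group); then zero or more of a digit, then the literal 'dz' (captured); then optionally a non-word character, then a literal '4', then one or more of any character (captured); then a character in [3-7] (captured as 'val').
`findall` packs the 3 group values into a tuple for every match.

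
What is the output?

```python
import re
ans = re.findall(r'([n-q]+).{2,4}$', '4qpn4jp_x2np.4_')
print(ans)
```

['np']

Pattern: one or more of a character in [n-q] (captured); then 2 to 4 of any character; then anchored at the end.
Scanning left to right: at [10:15] match 'np.4_', group 1 = 'np'.
`findall` collects group 1 from the one match (1 total).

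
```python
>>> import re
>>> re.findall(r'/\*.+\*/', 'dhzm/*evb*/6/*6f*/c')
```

Matches: at [4:18] → '/*evb*/6/*6f*/'.
Since nothing is captured, `findall` lists the 1 matched substring directly.

['/*evb*/6/*6f*/']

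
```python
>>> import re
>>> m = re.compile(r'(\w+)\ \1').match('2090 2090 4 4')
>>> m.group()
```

`re.match` only tries the pattern at the start of the string.
The match spans [0:9] → '2090 2090'.

'2090 2090'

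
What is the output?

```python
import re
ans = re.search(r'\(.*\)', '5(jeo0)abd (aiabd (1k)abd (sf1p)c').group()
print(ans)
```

(jeo0)abd (aiabd (1k)abd (sf1p)

`re.search` tries every starting position until one works.
The match spans [1:32] → '(jeo0)abd (aiabd (1k)abd (sf1p)'.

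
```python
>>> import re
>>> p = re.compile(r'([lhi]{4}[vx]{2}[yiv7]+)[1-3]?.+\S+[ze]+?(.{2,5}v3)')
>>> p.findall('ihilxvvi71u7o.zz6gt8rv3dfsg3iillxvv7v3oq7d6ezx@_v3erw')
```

[('ihilxvvi7', 'x@_v3')]

2 groups means the one result is a tuple of 2 captured strings — 1 here.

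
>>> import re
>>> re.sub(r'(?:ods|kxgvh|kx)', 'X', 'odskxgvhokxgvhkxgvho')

'XXoXXo'

`|` is ordered: at each position the engine commits to the first alternative that works.
Matches: at [0:3] → 'ods'; at [3:8] → 'kxgvh'; at [9:14] → 'kxgvh'; at [14:19] → 'kxgvh'.
Every occurrence is swapped for 'X'.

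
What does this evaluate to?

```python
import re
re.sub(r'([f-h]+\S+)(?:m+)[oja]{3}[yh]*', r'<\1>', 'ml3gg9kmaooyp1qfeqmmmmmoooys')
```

The pattern matches one or more of a character in [f-h], then one or more of a non-whitespace character (captured); then one or more of a literal 'm' (non-capturing group); then exactly 3 of one of [oja], then zero or more of one of [yh].
Matches: at [3:27] → 'gg9kmaooyp1qfeqmmmmmoooy'.
The replacement refers to a captured group, so each match is rewritten using its own captured text.

'ml3<gg9kmaooyp1qfeqmmmm>s'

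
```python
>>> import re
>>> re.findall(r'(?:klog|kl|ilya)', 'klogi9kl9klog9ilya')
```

['klog', 'kl', 'klog', 'ilya']

Alternation isn't longest-match — the leftmost alternative that fits at this position is chosen.
Matches: at [0:4] → 'klog'; at [6:8] → 'kl'; at [9:13] → 'klog'; at [14:18] → 'ilya'.
No capturing groups, so `findall` returns the 4 full match strings.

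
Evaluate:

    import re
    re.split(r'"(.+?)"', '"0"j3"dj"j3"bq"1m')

Matches to split on: at [0:3] → '"0"'; at [5:9] → '"dj"'; at [11:15] → '"bq"'.
With a capturing group present, the delimiter's captured portion is kept in the result list.

['', '0', 'j3', 'dj', 'j3', 'bq', '1m']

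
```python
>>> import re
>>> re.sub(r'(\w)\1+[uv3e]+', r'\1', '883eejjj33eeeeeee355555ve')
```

'8j5'

`\1` is not a pattern — it's the concrete string captured by group 1, re-applied verbatim.
Each match is replaced using the text its own group 1 captured.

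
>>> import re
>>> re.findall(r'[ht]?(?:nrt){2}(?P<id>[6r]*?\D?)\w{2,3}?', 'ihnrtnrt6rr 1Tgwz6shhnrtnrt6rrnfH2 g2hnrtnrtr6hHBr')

Pattern: optionally one of [ht], then the literal 'nrt' repeated 2 times; then zero or more of one of [6r] (lazy), then optionally a non-digit (captured as 'id'); then 2 to 3 of a word character (lazy).
With a single group, `findall` returns only what that group captured — 3 items.

['', '', 'r']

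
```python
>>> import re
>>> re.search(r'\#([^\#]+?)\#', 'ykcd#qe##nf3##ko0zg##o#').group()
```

'#qe#'

`re.search` scans for the first position where the pattern succeeds.
The match spans [4:8] → '#qe#'.
Captured: group 1 = 'qe'.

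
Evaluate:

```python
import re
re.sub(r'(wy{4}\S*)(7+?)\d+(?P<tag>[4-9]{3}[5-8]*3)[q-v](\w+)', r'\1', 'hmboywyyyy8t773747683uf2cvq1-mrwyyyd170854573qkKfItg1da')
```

This matches the literal 'w', then exactly 4 of the literal 'y', then zero or more of a non-whitespace character (captured); then one or more of a literal '7' (lazy) (captured); then one or more of a digit; then exactly 3 of a character in [4-9], then zero or more of a character in [5-8], then the literal '3' (captured as 'tag'); then a character in [q-v]; then one or more of a word character (captured).
Matches: at [5:55] → 'wyyyy8t773747683uf2cvq1-mrwyyyd170854573qkKfItg1da'.
`\1` in the replacement pulls in group 1's text for each match.

'hmboywyyyy8t773747683uf2cvq1-mrwyyyd1'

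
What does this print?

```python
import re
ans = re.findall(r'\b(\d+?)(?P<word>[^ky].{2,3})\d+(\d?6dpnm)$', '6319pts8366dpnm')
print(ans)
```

The `?` after the quantifier makes it lazy — it takes as little as possible before letting the rest of the pattern try.
With 3 capturing groups, `findall` returns a 3-tuple per match.

[('631', '9pts', '6dpnm')]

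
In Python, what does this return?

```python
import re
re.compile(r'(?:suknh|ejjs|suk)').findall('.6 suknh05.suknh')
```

`|` is ordered: at each position the engine commits to the first alternative that works.
`findall` yields the raw match text (2 of them) because the pattern has no groups.

['suknh', 'suknh']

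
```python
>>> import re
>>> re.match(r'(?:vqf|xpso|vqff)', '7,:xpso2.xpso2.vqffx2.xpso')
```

`re.match` only tries the pattern at the start of the string.
Here position 0 doesn't satisfy it, so the call returns None.

None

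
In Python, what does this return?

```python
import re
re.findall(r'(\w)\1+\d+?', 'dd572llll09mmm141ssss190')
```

After group 1 captures some text, `\1` only succeeds where that same text appears again.
Scanning left to right: at [0:3] match 'dd5', group 1 = 'd'; at [5:10] match 'llll0', group 1 = 'l'; at [11:15] match 'mmm1', group 1 = 'm'; at [17:22] match 'ssss1', group 1 = 's'.
One capturing group, so `findall` returns just the captured substring from each match — 4 in all.

['d', 'l', 'm', 's']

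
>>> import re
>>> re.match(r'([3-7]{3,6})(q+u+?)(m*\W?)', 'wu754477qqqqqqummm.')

None

With `match`, the pattern is implicitly anchored at the beginning.
Here the string doesn't start with a match, so the call returns None.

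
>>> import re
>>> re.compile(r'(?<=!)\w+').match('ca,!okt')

None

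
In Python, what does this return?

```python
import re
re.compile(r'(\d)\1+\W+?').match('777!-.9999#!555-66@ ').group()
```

With `match`, the pattern is implicitly anchored at the beginning.
The match spans [0:4] → '777!'.

'777!'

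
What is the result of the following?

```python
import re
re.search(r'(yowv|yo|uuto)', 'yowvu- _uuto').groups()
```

('yowv',)

`|` is ordered: at each position the engine commits to the first alternative that works.
Unlike `match`, `search` isn't anchored — it looks for the pattern anywhere in the string.
The match spans [0:4] → 'yowv'.
Captured: group 1 = 'yowv'.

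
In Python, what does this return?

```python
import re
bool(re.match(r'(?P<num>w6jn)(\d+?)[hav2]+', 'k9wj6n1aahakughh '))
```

False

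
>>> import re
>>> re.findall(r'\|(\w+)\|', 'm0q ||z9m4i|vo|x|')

['z9m4i', 'x']

Matches: at [5:12] match '|z9m4i|', group 1 = 'z9m4i'; at [14:17] match '|x|', group 1 = 'x'.
Because there's exactly one group, `findall` drops the full match and keeps group 1 from each hit.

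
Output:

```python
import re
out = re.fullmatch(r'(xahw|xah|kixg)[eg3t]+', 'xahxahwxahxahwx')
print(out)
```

None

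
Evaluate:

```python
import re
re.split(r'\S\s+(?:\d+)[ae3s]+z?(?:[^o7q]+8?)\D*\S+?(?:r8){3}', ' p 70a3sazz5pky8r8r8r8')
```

[' ', '']

This matches a non-whitespace character, then one or more of whitespace; then one or more of a digit (non-capturing group); then one or more of one of [ae3s], then optionally the literal 'z'; then one or more of any character except [o7q], then optionally the literal '8' (non-capturing group); then zero or more of a non-digit, then one or more of a non-whitespace character (lazy), then the literal 'r8' repeated 3 times.
`split` removes every match and returns the 2 fragments in between.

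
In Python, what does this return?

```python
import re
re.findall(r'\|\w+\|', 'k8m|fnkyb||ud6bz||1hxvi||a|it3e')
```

['|fnkyb|', '|ud6bz|', '|1hxvi|', '|a|']

Scanning left to right: at [3:10] → '|fnkyb|'; at [10:17] → '|ud6bz|'; at [17:24] → '|1hxvi|'; at [24:27] → '|a|'.
With no groups in the pattern, `findall` gives back each whole match — 4 here.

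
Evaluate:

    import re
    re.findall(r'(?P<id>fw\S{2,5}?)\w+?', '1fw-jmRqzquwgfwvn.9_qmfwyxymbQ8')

['fw-j', 'fwvn.', 'fwyx']

The pattern matches the literal 'fw', then 2 to 5 of a non-whitespace character (lazy) (captured as 'id'); then one or more of a word character (lazy).
A non-greedy quantifier consumes as few characters as it can — just enough that the remainder of the pattern still matches from where it stops; whatever follows it matches normally.
Scanning left to right: at [1:6] match 'fw-jm', group 1 = 'fw-j'; at [13:19] match 'fwvn.9', group 1 = 'fwvn.'; at [22:27] match 'fwyxy', group 1 = 'fwyx'.
Because there's exactly one group, `findall` drops the full match and keeps group 1 from each hit.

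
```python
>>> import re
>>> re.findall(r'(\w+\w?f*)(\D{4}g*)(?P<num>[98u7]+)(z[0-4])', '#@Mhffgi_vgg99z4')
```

[('Mhffgi', '_vgg', '99', 'z4')]

Pattern: one or more of a word character, then optionally a word character, then zero or more of the literal 'f' (captured); then exactly 4 of a non-digit, then zero or more of the literal 'g' (captured); then one or more of one of [98u7] (captured as 'num'); then the literal 'z', then a character in [0-4] (captured).
Multiple groups make `findall` return tuples — one 4-tuple for the one match.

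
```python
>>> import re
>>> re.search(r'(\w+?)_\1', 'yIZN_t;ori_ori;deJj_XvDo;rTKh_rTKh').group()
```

A backreference is literal: `\1` must see the identical characters the first group matched.
The match spans [7:14] → 'ori_ori'.

'ori_ori'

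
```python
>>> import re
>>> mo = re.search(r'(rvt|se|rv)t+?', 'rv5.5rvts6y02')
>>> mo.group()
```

'rvt'

`search` walks the string left to right and returns the first match it finds.
The match spans [5:8] → 'rvt'.
Captured: group 1 = 'rv'.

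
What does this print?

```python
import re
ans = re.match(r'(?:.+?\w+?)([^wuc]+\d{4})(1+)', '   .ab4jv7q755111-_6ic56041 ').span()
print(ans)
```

`re.match` only tries the pattern at the start of the string.
The match spans [0:17] → '   .ab4jv7q755111'.

(0, 17)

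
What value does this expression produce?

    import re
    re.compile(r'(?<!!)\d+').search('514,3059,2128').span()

Because the assertion is negative and zero-width, positions next to the forbidden text are skipped.
The match spans [0:3] → '514'.

(0, 3)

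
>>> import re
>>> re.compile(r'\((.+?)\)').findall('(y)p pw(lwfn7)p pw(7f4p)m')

A non-greedy quantifier consumes as few characters as it can — just enough that the remainder of the pattern still matches from where it stops; whatever follows it matches normally.
`findall` collects group 1 from each match (3 total).

['y', 'lwfn7', '7f4p']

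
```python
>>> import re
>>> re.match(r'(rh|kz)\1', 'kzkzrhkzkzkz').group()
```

The backreference `\1` re-matches whatever the first group consumed, character for character.
`re.match` won't scan ahead — the pattern has to work from the very first character.
The match spans [0:4] → 'kzkz'.
Captured: group 1 = 'kz'.

'kzkz'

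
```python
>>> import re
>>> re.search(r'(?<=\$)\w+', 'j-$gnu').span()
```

(3, 6)

The positive lookaround only admits positions where the adjacent text matches; those characters stay outside the span.
The match spans [3:6] → 'gnu'.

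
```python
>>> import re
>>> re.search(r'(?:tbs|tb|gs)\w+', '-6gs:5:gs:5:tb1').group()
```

'tb1'

`re.search` scans for the first position where the pattern succeeds.
The match spans [12:15] → 'tb1'.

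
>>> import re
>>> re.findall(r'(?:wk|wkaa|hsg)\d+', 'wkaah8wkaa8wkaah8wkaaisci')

['wkaa8']

Matches: at [6:11] → 'wkaa8'.
With no groups in the pattern, `findall` gives back each whole match — 1 here.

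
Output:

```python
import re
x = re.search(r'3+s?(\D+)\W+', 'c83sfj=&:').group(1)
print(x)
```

The pattern matches one or more of the literal '3', then optionally the literal 's'; then one or more of a non-digit (captured); then one or more of a non-word character.
`re.search` tries every starting position until one works.
The match spans [2:9] → '3sfj=&:'.
Captured: group 1 = 'fj=&'.

fj=&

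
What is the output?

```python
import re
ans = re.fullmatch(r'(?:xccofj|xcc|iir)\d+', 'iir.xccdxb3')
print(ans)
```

`re.fullmatch` is like wrapping the pattern in `^…$` (in single-line mode).
Here the pattern can't cover the whole string, so the call returns None.

None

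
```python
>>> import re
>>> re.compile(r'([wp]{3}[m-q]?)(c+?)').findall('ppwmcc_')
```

Pattern: exactly 3 of one of [wp], then optionally a character in [m-q] (captured); then one or more of a literal 'c' (lazy) (captured).
Multiple groups make `findall` return tuples — one 2-tuple for the one match.

[('ppwm', 'c')]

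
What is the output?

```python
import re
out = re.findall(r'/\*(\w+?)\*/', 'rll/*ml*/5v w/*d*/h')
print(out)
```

Because there's exactly one group, `findall` drops the full match and keeps group 1 from each hit.

['ml', 'd']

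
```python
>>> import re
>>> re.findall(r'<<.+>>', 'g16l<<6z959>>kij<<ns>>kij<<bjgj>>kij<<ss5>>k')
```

No capturing groups, so `findall` returns the 1 full match string.

['<<6z959>>kij<<ns>>kij<<bjgj>>kij<<ss5>>']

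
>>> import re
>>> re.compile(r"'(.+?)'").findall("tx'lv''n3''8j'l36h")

The `?` after the quantifier makes it lazy — it takes as little as possible before letting the rest of the pattern try.
Matches: at [2:6] match "'lv'", group 1 = 'lv'; at [6:10] match "'n3'", group 1 = 'n3'; at [10:14] match "'8j'", group 1 = '8j'.
`findall` collects group 1 from each match (3 total).

['lv', 'n3', '8j']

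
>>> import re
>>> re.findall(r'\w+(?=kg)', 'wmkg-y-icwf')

['wm']

The `(?=…)`/`(?<=…)` assertion just peeks at neighbouring text; it doesn't advance the match position.
No capturing groups, so `findall` returns the 1 full match string.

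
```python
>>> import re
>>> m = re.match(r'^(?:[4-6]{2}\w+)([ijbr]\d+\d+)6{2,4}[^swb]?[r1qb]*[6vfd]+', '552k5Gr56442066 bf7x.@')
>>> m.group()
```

This matches anchored at the start of the string; then exactly 2 of a character in [4-6], then one or more of a word character (non-capturing group); then one of [ijbr], then one or more of a digit, then one or more of a digit (captured); then 2 to 4 of the literal '6', then optionally any character except [swb], then zero or more of one of [r1qb]; then one or more of one of [6vfd].
`match` is anchored at position 0; if the pattern doesn't fit there, it returns None.
The match spans [0:18] → '552k5Gr56442066 bf'.
Captured: group 1 = 'r564420'.

'552k5Gr56442066 bf'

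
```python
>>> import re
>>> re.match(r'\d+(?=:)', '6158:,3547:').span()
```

(0, 4)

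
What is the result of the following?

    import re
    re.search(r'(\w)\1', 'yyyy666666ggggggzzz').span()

(0, 2)

`\1` is not a pattern — it's the concrete string captured by group 1, re-applied verbatim.
The match spans [0:2] → 'yy'.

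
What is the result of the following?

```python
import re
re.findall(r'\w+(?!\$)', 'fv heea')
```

['fv', 'heea']

The negative lookaround is zero-width — it rules out positions where the adjacent text would match, without consuming anything.
With no groups in the pattern, `findall` gives back each whole match — 2 here.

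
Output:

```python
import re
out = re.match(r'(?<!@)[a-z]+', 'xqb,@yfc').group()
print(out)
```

Because the assertion is negative and zero-width, positions next to the forbidden text are skipped.
`re.match` only tries the pattern at the start of the string.
The match spans [0:3] → 'xqb'.

xqb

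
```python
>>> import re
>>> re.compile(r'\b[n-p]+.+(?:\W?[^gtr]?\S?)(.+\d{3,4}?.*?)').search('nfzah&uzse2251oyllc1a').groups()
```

('2251',)

The match spans [0:14] → 'nfzah&uzse2251'.
Captured: group 1 = '2251'.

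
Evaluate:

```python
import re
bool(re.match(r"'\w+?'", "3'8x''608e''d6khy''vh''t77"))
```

False

With `match`, the pattern is implicitly anchored at the beginning.
Here position 0 doesn't satisfy it, so the call returns None, and `bool(None)` is False.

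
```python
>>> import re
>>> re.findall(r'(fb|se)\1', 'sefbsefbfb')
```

['fb']

A backreference is literal: `\1` must see the identical characters the first group matched.
`findall` collects group 1 from the one match (1 total).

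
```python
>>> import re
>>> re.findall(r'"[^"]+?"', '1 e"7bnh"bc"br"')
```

Matches: at [3:9] → '"7bnh"'; at [11:15] → '"br"'.
No capturing groups, so `findall` returns the 2 full match strings.

['"7bnh"', '"br"']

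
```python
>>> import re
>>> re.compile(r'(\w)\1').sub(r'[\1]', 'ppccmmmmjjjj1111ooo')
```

'[p][c][m][m][j][j][1][1][o]o'

`\1` is not a pattern — it's the concrete string captured by group 1, re-applied verbatim.
Each match is replaced using the text its own group 1 captured.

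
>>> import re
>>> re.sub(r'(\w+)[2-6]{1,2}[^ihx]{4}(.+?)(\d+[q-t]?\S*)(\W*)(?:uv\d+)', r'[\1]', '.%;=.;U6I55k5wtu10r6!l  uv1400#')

The pattern matches one or more of a word character (captured); then 1 to 2 of a character in [2-6], then exactly 4 of any character except [ihx]; then one or more of any character (lazy) (captured); then one or more of a digit, then optionally a character in [q-t], then zero or more of a non-whitespace character (captured); then zero or more of a non-word character (captured); then the literal 'uv', then one or more of a digit (non-capturing group).
Matches: at [6:30] → 'U6I55k5wtu10r6!l  uv1400'.
The replacement refers to a captured group, so each match is rewritten using its own captured text.

'.%;=.;[U6I55k]#'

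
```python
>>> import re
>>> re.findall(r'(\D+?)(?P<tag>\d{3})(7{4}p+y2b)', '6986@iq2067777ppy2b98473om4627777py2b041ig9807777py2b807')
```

Pattern: one or more of a non-digit (lazy) (captured); then exactly 3 of a digit (captured as 'tag'); then exactly 4 of the literal '7', then one or more of the literal 'p', then the literal 'y2b' (captured).
Scanning left to right: at [4:19] match '@iq2067777ppy2b', groups = ('@iq', '206', '7777ppy2b'); at [24:37] match 'om4627777py2b', groups = ('om', '462', '7777py2b'); at [40:53] match 'ig9807777py2b', groups = ('ig', '980', '7777py2b').
With 3 capturing groups, `findall` returns a 3-tuple per match.

[('@iq', '206', '7777ppy2b'), ('om', '462', '7777py2b'), ('ig', '980', '7777py2b')]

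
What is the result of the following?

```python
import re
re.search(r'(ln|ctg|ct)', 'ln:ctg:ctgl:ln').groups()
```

('ln',)

`search` walks the string left to right and returns the first match it finds.
The match spans [0:2] → 'ln'.
Captured: group 1 = 'ln'.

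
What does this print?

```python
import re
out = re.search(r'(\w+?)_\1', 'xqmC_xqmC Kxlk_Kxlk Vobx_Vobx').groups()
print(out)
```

After group 1 captures some text, `\1` only succeeds where that same text appears again.
Unlike `match`, `search` isn't anchored — it looks for the pattern anywhere in the string.
The match spans [0:9] → 'xqmC_xqmC'.
Captured: group 1 = 'xqmC'.

('xqmC',)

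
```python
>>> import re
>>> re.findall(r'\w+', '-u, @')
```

['u']

This matches one or more of a word character.
With no groups in the pattern, `findall` gives back each whole match — 1 here.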